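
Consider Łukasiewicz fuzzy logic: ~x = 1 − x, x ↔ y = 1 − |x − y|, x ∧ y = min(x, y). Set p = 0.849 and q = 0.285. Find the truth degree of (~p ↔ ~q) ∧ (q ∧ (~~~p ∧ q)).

0.151

~p = 1 − 0.849 = 0.151
~q = 1 − 0.285 = 0.715
~p ↔ ~q = 1 − |0.151 − 0.715| = 1 − 0.564 = 0.436
~~p = 1 − 0.151 = 0.849
~~~p = 1 − 0.849 = 0.151
~~~p ∧ q = min(0.151, 0.285) = 0.151
q ∧ (~~~p ∧ q) = min(0.285, 0.151) = 0.151
(~p ↔ ~q) ∧ (q ∧ (~~~p ∧ q)) = min(0.436, 0.151) = 0.151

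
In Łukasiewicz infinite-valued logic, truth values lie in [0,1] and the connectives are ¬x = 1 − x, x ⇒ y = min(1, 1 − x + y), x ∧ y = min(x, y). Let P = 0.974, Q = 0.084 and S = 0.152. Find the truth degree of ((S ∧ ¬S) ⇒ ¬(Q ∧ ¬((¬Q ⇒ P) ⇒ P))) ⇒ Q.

0.084

¬S = 1 − 0.152 = 0.848
S ∧ ¬S = min(0.152, 0.848) = 0.152
¬Q = 1 − 0.084 = 0.916
¬Q ⇒ P = min(1, 1 − 0.916 + 0.974) = min(1, 1.058) = 1.000
(¬Q ⇒ P) ⇒ P = min(1, 1 − 1.000 + 0.974) = min(1, 0.974) = 0.974
¬((¬Q ⇒ P) ⇒ P) = 1 − 0.974 = 0.026
Q ∧ ¬((¬Q ⇒ P) ⇒ P) = min(0.084, 0.026) = 0.026
¬(Q ∧ ¬((¬Q ⇒ P) ⇒ P)) = 1 − 0.026 = 0.974
(S ∧ ¬S) ⇒ ¬(Q ∧ ¬((¬Q ⇒ P) ⇒ P)) = min(1, 1 − 0.152 + 0.974) = min(1, 1.822) = 1.000
((S ∧ ¬S) ⇒ ¬(Q ∧ ¬((¬Q ⇒ P) ⇒ P))) ⇒ Q = min(1, 1 − 1.000 + 0.084) = min(1, 0.084) = 0.084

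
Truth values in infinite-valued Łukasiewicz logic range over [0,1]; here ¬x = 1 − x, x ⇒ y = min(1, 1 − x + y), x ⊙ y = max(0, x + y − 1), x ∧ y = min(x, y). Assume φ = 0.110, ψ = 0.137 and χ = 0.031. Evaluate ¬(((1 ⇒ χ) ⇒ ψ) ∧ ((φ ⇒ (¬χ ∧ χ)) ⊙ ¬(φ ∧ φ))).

0.189

1 ⇒ χ = min(1, 1 − 1.000 + 0.031) = min(1, 0.031) = 0.031
(1 ⇒ χ) ⇒ ψ = min(1, 1 − 0.031 + 0.137) = min(1, 1.106) = 1.000
¬χ = 1 − 0.031 = 0.969
¬χ ∧ χ = min(0.969, 0.031) = 0.031
φ ⇒ (¬χ ∧ χ) = min(1, 1 − 0.110 + 0.031) = min(1, 0.921) = 0.921
φ ∧ φ = min(0.110, 0.110) = 0.110
¬(φ ∧ φ) = 1 − 0.110 = 0.890
(φ ⇒ (¬χ ∧ χ)) ⊙ ¬(φ ∧ φ) = max(0, 0.921 + 0.890 − 1) = max(0, 0.811) = 0.811
((1 ⇒ χ) ⇒ ψ) ∧ ((φ ⇒ (¬χ ∧ χ)) ⊙ ¬(φ ∧ φ)) = min(1.000, 0.811) = 0.811
¬(((1 ⇒ χ) ⇒ ψ) ∧ ((φ ⇒ (¬χ ∧ χ)) ⊙ ¬(φ ∧ φ))) = 1 − 0.811 = 0.189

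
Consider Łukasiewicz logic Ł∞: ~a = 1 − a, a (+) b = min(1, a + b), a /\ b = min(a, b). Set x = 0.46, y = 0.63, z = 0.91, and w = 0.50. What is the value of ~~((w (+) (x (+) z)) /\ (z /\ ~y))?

x (+) z = min(1, 0.46 + 0.91) = min(1, 1.37) = 1.00
w (+) (x (+) z) = min(1, 0.50 + 1.00) = min(1, 1.50) = 1.00
~y = 1 − 0.63 = 0.37
z /\ ~y = min(0.91, 0.37) = 0.37
(w (+) (x (+) z)) /\ (z /\ ~y) = min(1.00, 0.37) = 0.37
~((w (+) (x (+) z)) /\ (z /\ ~y)) = 1 − 0.37 = 0.63
~~((w (+) (x (+) z)) /\ (z /\ ~y)) = 1 − 0.63 = 0.37

0.37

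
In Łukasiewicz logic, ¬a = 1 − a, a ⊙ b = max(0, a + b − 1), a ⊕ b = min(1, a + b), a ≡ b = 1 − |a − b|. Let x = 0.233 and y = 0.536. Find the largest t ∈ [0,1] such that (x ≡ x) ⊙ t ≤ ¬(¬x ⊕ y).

0.000

x ≡ x = 1 − |0.233 − 0.233| = 1 − 0.000 = 1.000
So the left factor is x ≡ x = 1.000.
¬x = 1 − 0.233 = 0.767
¬x ⊕ y = min(1, 0.767 + 0.536) = min(1, 1.303) = 1.000
¬(¬x ⊕ y) = 1 − 1.000 = 0.000
So the right-hand bound is ¬(¬x ⊕ y) = 0.000.
The residuum of the Łukasiewicz t-norm gives the supremum: min(1, 1 − 1.000 + 0.000).
1 − 1.000 + 0.000 = 0.000, so t = min(1, 0.000) = 0.000.
Check: 1.000 ⊙ 0.000 = max(0, 0.000) = 0.000 ≤ 0.000.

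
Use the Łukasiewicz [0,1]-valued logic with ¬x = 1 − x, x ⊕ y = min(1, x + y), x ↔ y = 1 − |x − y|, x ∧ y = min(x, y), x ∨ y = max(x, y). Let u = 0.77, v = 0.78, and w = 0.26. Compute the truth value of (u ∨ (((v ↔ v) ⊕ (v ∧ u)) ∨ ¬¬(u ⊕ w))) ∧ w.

0.26

v ↔ v = 1 − |0.78 − 0.78| = 1 − 0.00 = 1.00
v ∧ u = min(0.78, 0.77) = 0.77
(v ↔ v) ⊕ (v ∧ u) = min(1, 1.00 + 0.77) = min(1, 1.77) = 1.00
u ⊕ w = min(1, 0.77 + 0.26) = min(1, 1.03) = 1.00
¬(u ⊕ w) = 1 − 1.00 = 0.00
¬¬(u ⊕ w) = 1 − 0.00 = 1.00
((v ↔ v) ⊕ (v ∧ u)) ∨ ¬¬(u ⊕ w) = max(1.00, 1.00) = 1.00
u ∨ (((v ↔ v) ⊕ (v ∧ u)) ∨ ¬¬(u ⊕ w)) = max(0.77, 1.00) = 1.00
(u ∨ (((v ↔ v) ⊕ (v ∧ u)) ∨ ¬¬(u ⊕ w))) ∧ w = min(1.00, 0.26) = 0.26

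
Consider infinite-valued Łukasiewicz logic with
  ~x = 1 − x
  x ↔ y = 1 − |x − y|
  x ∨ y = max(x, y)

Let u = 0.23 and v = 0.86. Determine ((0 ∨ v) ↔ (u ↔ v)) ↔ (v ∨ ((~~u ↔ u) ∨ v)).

0 ∨ v = max(0.00, 0.86) = 0.86
u ↔ v = 1 − |0.23 − 0.86| = 1 − 0.63 = 0.37
(0 ∨ v) ↔ (u ↔ v) = 1 − |0.86 − 0.37| = 1 − 0.49 = 0.51
~u = 1 − 0.23 = 0.77
~~u = 1 − 0.77 = 0.23
~~u ↔ u = 1 − |0.23 − 0.23| = 1 − 0.00 = 1.00
(~~u ↔ u) ∨ v = max(1.00, 0.86) = 1.00
v ∨ ((~~u ↔ u) ∨ v) = max(0.86, 1.00) = 1.00
((0 ∨ v) ↔ (u ↔ v)) ↔ (v ∨ ((~~u ↔ u) ∨ v)) = 1 − |0.51 − 1.00| = 1 − 0.49 = 0.51

0.51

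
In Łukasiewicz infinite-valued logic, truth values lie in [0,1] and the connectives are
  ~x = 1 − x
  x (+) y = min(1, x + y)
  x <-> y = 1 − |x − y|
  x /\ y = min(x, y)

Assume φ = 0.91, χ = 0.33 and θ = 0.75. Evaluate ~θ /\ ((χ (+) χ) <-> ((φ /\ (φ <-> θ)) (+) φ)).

0.25

~θ = 1 − 0.75 = 0.25
χ (+) χ = min(1, 0.33 + 0.33) = min(1, 0.66) = 0.66
φ <-> θ = 1 − |0.91 − 0.75| = 1 − 0.16 = 0.84
φ /\ (φ <-> θ) = min(0.91, 0.84) = 0.84
(φ /\ (φ <-> θ)) (+) φ = min(1, 0.84 + 0.91) = min(1, 1.75) = 1.00
(χ (+) χ) <-> ((φ /\ (φ <-> θ)) (+) φ) = 1 − |0.66 − 1.00| = 1 − 0.34 = 0.66
~θ /\ ((χ (+) χ) <-> ((φ /\ (φ <-> θ)) (+) φ)) = min(0.25, 0.66) = 0.25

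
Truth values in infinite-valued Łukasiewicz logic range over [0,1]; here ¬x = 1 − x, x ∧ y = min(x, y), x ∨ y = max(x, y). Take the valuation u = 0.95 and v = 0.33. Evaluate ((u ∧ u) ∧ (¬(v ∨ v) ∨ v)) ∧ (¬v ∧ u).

u ∧ u = min(0.95, 0.95) = 0.95
v ∨ v = max(0.33, 0.33) = 0.33
¬(v ∨ v) = 1 − 0.33 = 0.67
¬(v ∨ v) ∨ v = max(0.67, 0.33) = 0.67
(u ∧ u) ∧ (¬(v ∨ v) ∨ v) = min(0.95, 0.67) = 0.67
¬v = 1 − 0.33 = 0.67
¬v ∧ u = min(0.67, 0.95) = 0.67
((u ∧ u) ∧ (¬(v ∨ v) ∨ v)) ∧ (¬v ∧ u) = min(0.67, 0.67) = 0.67

0.67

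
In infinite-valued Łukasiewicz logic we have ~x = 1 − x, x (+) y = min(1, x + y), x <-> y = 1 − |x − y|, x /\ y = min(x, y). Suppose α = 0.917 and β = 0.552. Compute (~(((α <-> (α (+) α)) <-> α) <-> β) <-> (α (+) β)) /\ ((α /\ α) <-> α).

α (+) α = min(1, 0.917 + 0.917) = min(1, 1.834) = 1.000
α <-> (α (+) α) = 1 − |0.917 − 1.000| = 1 − 0.083 = 0.917
(α <-> (α (+) α)) <-> α = 1 − |0.917 − 0.917| = 1 − 0.000 = 1.000
((α <-> (α (+) α)) <-> α) <-> β = 1 − |1.000 − 0.552| = 1 − 0.448 = 0.552
~(((α <-> (α (+) α)) <-> α) <-> β) = 1 − 0.552 = 0.448
α (+) β = min(1, 0.917 + 0.552) = min(1, 1.469) = 1.000
~(((α <-> (α (+) α)) <-> α) <-> β) <-> (α (+) β) = 1 − |0.448 − 1.000| = 1 − 0.552 = 0.448
α /\ α = min(0.917, 0.917) = 0.917
(α /\ α) <-> α = 1 − |0.917 − 0.917| = 1 − 0.000 = 1.000
(~(((α <-> (α (+) α)) <-> α) <-> β) <-> (α (+) β)) /\ ((α /\ α) <-> α) = min(0.448, 1.000) = 0.448

0.448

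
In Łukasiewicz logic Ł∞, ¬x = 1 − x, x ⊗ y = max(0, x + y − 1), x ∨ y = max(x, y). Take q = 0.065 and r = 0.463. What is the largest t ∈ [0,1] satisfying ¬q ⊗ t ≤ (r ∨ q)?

0.528

¬q = 1 − 0.065 = 0.935
So the left factor is ¬q = 0.935.
r ∨ q = max(0.463, 0.065) = 0.463
So the right-hand bound is r ∨ q = 0.463.
The residuum of the Łukasiewicz t-norm gives the supremum: min(1, 1 − 0.935 + 0.463).
1 − 0.935 + 0.463 = 0.528, so t = min(1, 0.528) = 0.528.
Check: 0.935 ⊗ 0.528 = max(0, 0.463) = 0.463 ≤ 0.463.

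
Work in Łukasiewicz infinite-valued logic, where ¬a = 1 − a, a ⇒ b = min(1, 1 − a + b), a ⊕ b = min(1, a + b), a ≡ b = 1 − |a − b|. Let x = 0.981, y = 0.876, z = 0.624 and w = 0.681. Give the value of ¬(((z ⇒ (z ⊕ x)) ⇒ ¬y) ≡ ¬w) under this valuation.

z ⊕ x = min(1, 0.624 + 0.981) = min(1, 1.605) = 1.000
z ⇒ (z ⊕ x) = min(1, 1 − 0.624 + 1.000) = min(1, 1.376) = 1.000
¬y = 1 − 0.876 = 0.124
(z ⇒ (z ⊕ x)) ⇒ ¬y = min(1, 1 − 1.000 + 0.124) = min(1, 0.124) = 0.124
¬w = 1 − 0.681 = 0.319
((z ⇒ (z ⊕ x)) ⇒ ¬y) ≡ ¬w = 1 − |0.124 − 0.319| = 1 − 0.195 = 0.805
¬(((z ⇒ (z ⊕ x)) ⇒ ¬y) ≡ ¬w) = 1 − 0.805 = 0.195

0.195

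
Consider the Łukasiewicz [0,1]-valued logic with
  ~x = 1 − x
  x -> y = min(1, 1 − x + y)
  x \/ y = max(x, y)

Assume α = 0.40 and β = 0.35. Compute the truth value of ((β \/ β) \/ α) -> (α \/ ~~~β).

1.00

β \/ β = max(0.35, 0.35) = 0.35
(β \/ β) \/ α = max(0.35, 0.40) = 0.40
~β = 1 − 0.35 = 0.65
~~β = 1 − 0.65 = 0.35
~~~β = 1 − 0.35 = 0.65
α \/ ~~~β = max(0.40, 0.65) = 0.65
((β \/ β) \/ α) -> (α \/ ~~~β) = min(1, 1 − 0.40 + 0.65) = min(1, 1.25) = 1.00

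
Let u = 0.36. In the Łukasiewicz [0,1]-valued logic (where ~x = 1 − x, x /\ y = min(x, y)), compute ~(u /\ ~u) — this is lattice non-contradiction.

~u = 1 − 0.36 = 0.64
u /\ ~u = min(0.36, 0.64) = 0.36
~(u /\ ~u) = 1 − 0.36 = 0.64
(The value 0.64 < 1 shows this instance is not satisfied; not a Ł∞-tautology — its value is 1 − min(a, 1−a).)

0.64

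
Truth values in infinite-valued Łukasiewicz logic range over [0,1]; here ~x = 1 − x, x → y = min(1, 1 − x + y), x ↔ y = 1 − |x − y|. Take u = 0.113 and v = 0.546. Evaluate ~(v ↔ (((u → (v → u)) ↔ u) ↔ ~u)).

v → u = min(1, 1 − 0.546 + 0.113) = min(1, 0.567) = 0.567
u → (v → u) = min(1, 1 − 0.113 + 0.567) = min(1, 1.454) = 1.000
(u → (v → u)) ↔ u = 1 − |1.000 − 0.113| = 1 − 0.887 = 0.113
~u = 1 − 0.113 = 0.887
((u → (v → u)) ↔ u) ↔ ~u = 1 − |0.113 − 0.887| = 1 − 0.774 = 0.226
v ↔ (((u → (v → u)) ↔ u) ↔ ~u) = 1 − |0.546 − 0.226| = 1 − 0.320 = 0.680
~(v ↔ (((u → (v → u)) ↔ u) ↔ ~u)) = 1 − 0.680 = 0.320

0.320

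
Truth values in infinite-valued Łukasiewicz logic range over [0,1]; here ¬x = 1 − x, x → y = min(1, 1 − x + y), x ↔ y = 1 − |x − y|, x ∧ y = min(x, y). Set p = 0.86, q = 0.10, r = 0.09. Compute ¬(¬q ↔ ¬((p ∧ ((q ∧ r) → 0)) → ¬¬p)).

0.90

¬q = 1 − 0.10 = 0.90
q ∧ r = min(0.10, 0.09) = 0.09
(q ∧ r) → 0 = min(1, 1 − 0.09 + 0.00) = min(1, 0.91) = 0.91
p ∧ ((q ∧ r) → 0) = min(0.86, 0.91) = 0.86
¬p = 1 − 0.86 = 0.14
¬¬p = 1 − 0.14 = 0.86
(p ∧ ((q ∧ r) → 0)) → ¬¬p = min(1, 1 − 0.86 + 0.86) = min(1, 1.00) = 1.00
¬((p ∧ ((q ∧ r) → 0)) → ¬¬p) = 1 − 1.00 = 0.00
¬q ↔ ¬((p ∧ ((q ∧ r) → 0)) → ¬¬p) = 1 − |0.90 − 0.00| = 1 − 0.90 = 0.10
¬(¬q ↔ ¬((p ∧ ((q ∧ r) → 0)) → ¬¬p)) = 1 − 0.10 = 0.90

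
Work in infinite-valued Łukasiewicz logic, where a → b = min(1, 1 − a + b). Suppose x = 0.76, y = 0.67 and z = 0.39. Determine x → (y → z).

y → z = min(1, 1 − 0.67 + 0.39) = min(1, 0.72) = 0.72
x → (y → z) = min(1, 1 − 0.76 + 0.72) = min(1, 0.96) = 0.96

0.96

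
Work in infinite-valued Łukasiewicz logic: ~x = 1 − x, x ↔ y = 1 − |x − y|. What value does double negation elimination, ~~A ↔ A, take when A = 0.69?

1.00

~A = 1 − 0.69 = 0.31
~~A = 1 − 0.31 = 0.69
~~A ↔ A = 1 − |0.69 − 0.69| = 1 − 0.00 = 1.00
(As expected: always 1 in Ł∞ since negation is involutive.)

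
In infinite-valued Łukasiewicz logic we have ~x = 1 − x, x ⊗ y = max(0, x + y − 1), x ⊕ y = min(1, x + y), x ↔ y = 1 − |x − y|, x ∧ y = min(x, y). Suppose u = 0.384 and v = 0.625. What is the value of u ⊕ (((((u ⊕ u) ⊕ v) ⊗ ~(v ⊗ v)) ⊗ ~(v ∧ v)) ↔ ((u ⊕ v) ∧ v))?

u ⊕ u = min(1, 0.384 + 0.384) = min(1, 0.768) = 0.768
(u ⊕ u) ⊕ v = min(1, 0.768 + 0.625) = min(1, 1.393) = 1.000
v ⊗ v = max(0, 0.625 + 0.625 − 1) = max(0, 0.250) = 0.250
~(v ⊗ v) = 1 − 0.250 = 0.750
((u ⊕ u) ⊕ v) ⊗ ~(v ⊗ v) = max(0, 1.000 + 0.750 − 1) = max(0, 0.750) = 0.750
v ∧ v = min(0.625, 0.625) = 0.625
~(v ∧ v) = 1 − 0.625 = 0.375
(((u ⊕ u) ⊕ v) ⊗ ~(v ⊗ v)) ⊗ ~(v ∧ v) = max(0, 0.750 + 0.375 − 1) = max(0, 0.125) = 0.125
u ⊕ v = min(1, 0.384 + 0.625) = min(1, 1.009) = 1.000
(u ⊕ v) ∧ v = min(1.000, 0.625) = 0.625
((((u ⊕ u) ⊕ v) ⊗ ~(v ⊗ v)) ⊗ ~(v ∧ v)) ↔ ((u ⊕ v) ∧ v) = 1 − |0.125 − 0.625| = 1 − 0.500 = 0.500
u ⊕ (((((u ⊕ u) ⊕ v) ⊗ ~(v ⊗ v)) ⊗ ~(v ∧ v)) ↔ ((u ⊕ v) ∧ v)) = min(1, 0.384 + 0.500) = min(1, 0.884) = 0.884

0.884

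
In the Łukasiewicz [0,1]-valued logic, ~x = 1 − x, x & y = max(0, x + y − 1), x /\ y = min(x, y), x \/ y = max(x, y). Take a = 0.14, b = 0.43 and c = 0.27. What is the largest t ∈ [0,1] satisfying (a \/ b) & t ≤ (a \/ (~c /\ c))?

0.84

a \/ b = max(0.14, 0.43) = 0.43
So the left factor is a \/ b = 0.43.
~c = 1 − 0.27 = 0.73
~c /\ c = min(0.73, 0.27) = 0.27
a \/ (~c /\ c) = max(0.14, 0.27) = 0.27
So the right-hand bound is a \/ (~c /\ c) = 0.27.
The residuum of the Łukasiewicz t-norm gives the supremum: min(1, 1 − 0.43 + 0.27).
1 − 0.43 + 0.27 = 0.84, so t = min(1, 0.84) = 0.84.
Check: 0.43 & 0.84 = max(0, 0.27) = 0.27 ≤ 0.27.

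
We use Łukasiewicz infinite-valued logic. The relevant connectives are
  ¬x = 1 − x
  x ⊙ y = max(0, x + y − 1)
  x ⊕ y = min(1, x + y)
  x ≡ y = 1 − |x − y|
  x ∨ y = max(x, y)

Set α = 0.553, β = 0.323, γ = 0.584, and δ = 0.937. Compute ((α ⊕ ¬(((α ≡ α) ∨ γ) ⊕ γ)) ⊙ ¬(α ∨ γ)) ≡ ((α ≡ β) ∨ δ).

α ≡ α = 1 − |0.553 − 0.553| = 1 − 0.000 = 1.000
(α ≡ α) ∨ γ = max(1.000, 0.584) = 1.000
((α ≡ α) ∨ γ) ⊕ γ = min(1, 1.000 + 0.584) = min(1, 1.584) = 1.000
¬(((α ≡ α) ∨ γ) ⊕ γ) = 1 − 1.000 = 0.000
α ⊕ ¬(((α ≡ α) ∨ γ) ⊕ γ) = min(1, 0.553 + 0.000) = min(1, 0.553) = 0.553
α ∨ γ = max(0.553, 0.584) = 0.584
¬(α ∨ γ) = 1 − 0.584 = 0.416
(α ⊕ ¬(((α ≡ α) ∨ γ) ⊕ γ)) ⊙ ¬(α ∨ γ) = max(0, 0.553 + 0.416 − 1) = max(0, -0.031) = 0.000
α ≡ β = 1 − |0.553 − 0.323| = 1 − 0.230 = 0.770
(α ≡ β) ∨ δ = max(0.770, 0.937) = 0.937
((α ⊕ ¬(((α ≡ α) ∨ γ) ⊕ γ)) ⊙ ¬(α ∨ γ)) ≡ ((α ≡ β) ∨ δ) = 1 − |0.000 − 0.937| = 1 − 0.937 = 0.063

0.063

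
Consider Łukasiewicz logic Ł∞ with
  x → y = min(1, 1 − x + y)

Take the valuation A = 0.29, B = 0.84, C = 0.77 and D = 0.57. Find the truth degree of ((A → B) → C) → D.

A → B = min(1, 1 − 0.29 + 0.84) = min(1, 1.55) = 1.00
(A → B) → C = min(1, 1 − 1.00 + 0.77) = min(1, 0.77) = 0.77
((A → B) → C) → D = min(1, 1 − 0.77 + 0.57) = min(1, 0.80) = 0.80

0.80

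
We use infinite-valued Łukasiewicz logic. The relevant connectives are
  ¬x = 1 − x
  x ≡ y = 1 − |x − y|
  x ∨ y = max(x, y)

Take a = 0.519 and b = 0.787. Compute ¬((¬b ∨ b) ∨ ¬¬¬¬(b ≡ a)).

¬b = 1 − 0.787 = 0.213
¬b ∨ b = max(0.213, 0.787) = 0.787
b ≡ a = 1 − |0.787 − 0.519| = 1 − 0.268 = 0.732
¬(b ≡ a) = 1 − 0.732 = 0.268
¬¬(b ≡ a) = 1 − 0.268 = 0.732
¬¬¬(b ≡ a) = 1 − 0.732 = 0.268
¬¬¬¬(b ≡ a) = 1 − 0.268 = 0.732
(¬b ∨ b) ∨ ¬¬¬¬(b ≡ a) = max(0.787, 0.732) = 0.787
¬((¬b ∨ b) ∨ ¬¬¬¬(b ≡ a)) = 1 − 0.787 = 0.213

0.213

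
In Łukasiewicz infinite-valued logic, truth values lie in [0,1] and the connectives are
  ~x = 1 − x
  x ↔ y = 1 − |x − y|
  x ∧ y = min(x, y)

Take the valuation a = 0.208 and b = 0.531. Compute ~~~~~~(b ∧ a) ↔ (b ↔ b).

0.208

b ∧ a = min(0.531, 0.208) = 0.208
~(b ∧ a) = 1 − 0.208 = 0.792
~~(b ∧ a) = 1 − 0.792 = 0.208
~~~(b ∧ a) = 1 − 0.208 = 0.792
~~~~(b ∧ a) = 1 − 0.792 = 0.208
~~~~~(b ∧ a) = 1 − 0.208 = 0.792
~~~~~~(b ∧ a) = 1 − 0.792 = 0.208
b ↔ b = 1 − |0.531 − 0.531| = 1 − 0.000 = 1.000
~~~~~~(b ∧ a) ↔ (b ↔ b) = 1 − |0.208 − 1.000| = 1 − 0.792 = 0.208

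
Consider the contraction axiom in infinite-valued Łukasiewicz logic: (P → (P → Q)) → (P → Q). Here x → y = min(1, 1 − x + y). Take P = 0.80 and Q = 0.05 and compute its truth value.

0.80

P → Q = min(1, 1 − 0.80 + 0.05) = min(1, 0.25) = 0.25
P → (P → Q) = min(1, 1 − 0.80 + 0.25) = min(1, 0.45) = 0.45
(P → (P → Q)) → (P → Q) = min(1, 1 − 0.45 + 0.25) = min(1, 0.80) = 0.80
(The value 0.80 < 1 shows this instance is not satisfied; fails in Ł∞ (the t-norm is not idempotent).)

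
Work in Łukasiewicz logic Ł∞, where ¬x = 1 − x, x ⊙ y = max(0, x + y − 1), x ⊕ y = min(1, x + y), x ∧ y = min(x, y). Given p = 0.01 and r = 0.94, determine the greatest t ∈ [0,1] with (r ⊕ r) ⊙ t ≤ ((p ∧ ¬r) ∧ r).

0.01

r ⊕ r = min(1, 0.94 + 0.94) = min(1, 1.88) = 1.00
So the left factor is r ⊕ r = 1.00.
¬r = 1 − 0.94 = 0.06
p ∧ ¬r = min(0.01, 0.06) = 0.01
(p ∧ ¬r) ∧ r = min(0.01, 0.94) = 0.01
So the right-hand bound is (p ∧ ¬r) ∧ r = 0.01.
The residuum of the Łukasiewicz t-norm gives the supremum: min(1, 1 − 1.00 + 0.01).
1 − 1.00 + 0.01 = 0.01, so t = min(1, 0.01) = 0.01.
Check: 1.00 ⊙ 0.01 = max(0, 0.01) = 0.01 ≤ 0.01.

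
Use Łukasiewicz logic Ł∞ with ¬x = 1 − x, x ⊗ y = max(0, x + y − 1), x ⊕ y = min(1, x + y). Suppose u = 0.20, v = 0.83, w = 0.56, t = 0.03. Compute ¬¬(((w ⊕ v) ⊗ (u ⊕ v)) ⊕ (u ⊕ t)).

w ⊕ v = min(1, 0.56 + 0.83) = min(1, 1.39) = 1.00
u ⊕ v = min(1, 0.20 + 0.83) = min(1, 1.03) = 1.00
(w ⊕ v) ⊗ (u ⊕ v) = max(0, 1.00 + 1.00 − 1) = max(0, 1.00) = 1.00
u ⊕ t = min(1, 0.20 + 0.03) = min(1, 0.23) = 0.23
((w ⊕ v) ⊗ (u ⊕ v)) ⊕ (u ⊕ t) = min(1, 1.00 + 0.23) = min(1, 1.23) = 1.00
¬(((w ⊕ v) ⊗ (u ⊕ v)) ⊕ (u ⊕ t)) = 1 − 1.00 = 0.00
¬¬(((w ⊕ v) ⊗ (u ⊕ v)) ⊕ (u ⊕ t)) = 1 − 0.00 = 1.00

1.00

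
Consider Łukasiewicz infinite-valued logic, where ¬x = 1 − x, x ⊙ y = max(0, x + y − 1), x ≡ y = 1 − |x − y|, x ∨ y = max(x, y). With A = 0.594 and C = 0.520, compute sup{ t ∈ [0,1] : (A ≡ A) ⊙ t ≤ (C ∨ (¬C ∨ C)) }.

A ≡ A = 1 − |0.594 − 0.594| = 1 − 0.000 = 1.000
So the left factor is A ≡ A = 1.000.
¬C = 1 − 0.520 = 0.480
¬C ∨ C = max(0.480, 0.520) = 0.520
C ∨ (¬C ∨ C) = max(0.520, 0.520) = 0.520
So the right-hand bound is C ∨ (¬C ∨ C) = 0.520.
The residuum of the Łukasiewicz t-norm gives the supremum: min(1, 1 − 1.000 + 0.520).
1 − 1.000 + 0.520 = 0.520, so t = min(1, 0.520) = 0.520.
Check: 1.000 ⊙ 0.520 = max(0, 0.520) = 0.520 ≤ 0.520.

0.520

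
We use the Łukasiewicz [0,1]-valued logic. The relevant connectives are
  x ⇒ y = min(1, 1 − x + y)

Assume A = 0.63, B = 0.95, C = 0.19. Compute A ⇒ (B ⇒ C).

B ⇒ C = min(1, 1 − 0.95 + 0.19) = min(1, 0.24) = 0.24
A ⇒ (B ⇒ C) = min(1, 1 − 0.63 + 0.24) = min(1, 0.61) = 0.61

0.61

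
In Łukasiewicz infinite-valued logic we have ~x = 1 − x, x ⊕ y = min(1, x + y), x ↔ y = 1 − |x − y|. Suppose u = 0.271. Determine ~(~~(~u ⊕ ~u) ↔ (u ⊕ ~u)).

0.000

~u = 1 − 0.271 = 0.729
~u ⊕ ~u = min(1, 0.729 + 0.729) = min(1, 1.458) = 1.000
~(~u ⊕ ~u) = 1 − 1.000 = 0.000
~~(~u ⊕ ~u) = 1 − 0.000 = 1.000
u ⊕ ~u = min(1, 0.271 + 0.729) = min(1, 1.000) = 1.000
~~(~u ⊕ ~u) ↔ (u ⊕ ~u) = 1 − |1.000 − 1.000| = 1 − 0.000 = 1.000
~(~~(~u ⊕ ~u) ↔ (u ⊕ ~u)) = 1 − 1.000 = 0.000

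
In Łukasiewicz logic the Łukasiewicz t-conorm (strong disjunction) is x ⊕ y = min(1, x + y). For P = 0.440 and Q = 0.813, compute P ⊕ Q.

P ⊕ Q = min(1, 0.440 + 0.813) = min(1, 1.253) = 1.000
For comparison, the Gödel t-conorm max(x, y) would give 0.813.

1.000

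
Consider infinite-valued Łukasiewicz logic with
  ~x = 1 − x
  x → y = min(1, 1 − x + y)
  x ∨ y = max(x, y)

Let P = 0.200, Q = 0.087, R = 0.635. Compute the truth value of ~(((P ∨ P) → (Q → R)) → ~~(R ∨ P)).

P ∨ P = max(0.200, 0.200) = 0.200
Q → R = min(1, 1 − 0.087 + 0.635) = min(1, 1.548) = 1.000
(P ∨ P) → (Q → R) = min(1, 1 − 0.200 + 1.000) = min(1, 1.800) = 1.000
R ∨ P = max(0.635, 0.200) = 0.635
~(R ∨ P) = 1 − 0.635 = 0.365
~~(R ∨ P) = 1 − 0.365 = 0.635
((P ∨ P) → (Q → R)) → ~~(R ∨ P) = min(1, 1 − 1.000 + 0.635) = min(1, 0.635) = 0.635
~(((P ∨ P) → (Q → R)) → ~~(R ∨ P)) = 1 − 0.635 = 0.365

0.365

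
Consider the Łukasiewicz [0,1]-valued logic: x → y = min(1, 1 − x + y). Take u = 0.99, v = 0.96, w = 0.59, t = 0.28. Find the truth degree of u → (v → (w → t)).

0.74

w → t = min(1, 1 − 0.59 + 0.28) = min(1, 0.69) = 0.69
v → (w → t) = min(1, 1 − 0.96 + 0.69) = min(1, 0.73) = 0.73
u → (v → (w → t)) = min(1, 1 − 0.99 + 0.73) = min(1, 0.74) = 0.74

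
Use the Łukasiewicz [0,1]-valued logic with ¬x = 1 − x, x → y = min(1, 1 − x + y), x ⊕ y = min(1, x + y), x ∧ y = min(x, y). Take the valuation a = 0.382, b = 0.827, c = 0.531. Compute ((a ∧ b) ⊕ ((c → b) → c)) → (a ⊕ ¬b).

0.642

a ∧ b = min(0.382, 0.827) = 0.382
c → b = min(1, 1 − 0.531 + 0.827) = min(1, 1.296) = 1.000
(c → b) → c = min(1, 1 − 1.000 + 0.531) = min(1, 0.531) = 0.531
(a ∧ b) ⊕ ((c → b) → c) = min(1, 0.382 + 0.531) = min(1, 0.913) = 0.913
¬b = 1 − 0.827 = 0.173
a ⊕ ¬b = min(1, 0.382 + 0.173) = min(1, 0.555) = 0.555
((a ∧ b) ⊕ ((c → b) → c)) → (a ⊕ ¬b) = min(1, 1 − 0.913 + 0.555) = min(1, 0.642) = 0.642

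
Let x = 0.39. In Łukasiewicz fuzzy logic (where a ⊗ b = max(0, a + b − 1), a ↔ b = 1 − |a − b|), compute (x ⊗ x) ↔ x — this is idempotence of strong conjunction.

0.61

x ⊗ x = max(0, 0.39 + 0.39 − 1) = max(0, -0.22) = 0.00
(x ⊗ x) ↔ x = 1 − |0.00 − 0.39| = 1 − 0.39 = 0.61
(The value 0.61 < 1 shows this instance is not satisfied; fails in Ł∞ since a ⊗ a = max(0, 2a−1) ≠ a in general.)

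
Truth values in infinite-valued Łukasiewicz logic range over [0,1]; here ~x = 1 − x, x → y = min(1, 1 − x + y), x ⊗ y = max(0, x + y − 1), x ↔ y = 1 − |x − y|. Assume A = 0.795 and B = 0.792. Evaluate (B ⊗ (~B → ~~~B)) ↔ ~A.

~B = 1 − 0.792 = 0.208
~~B = 1 − 0.208 = 0.792
~~~B = 1 − 0.792 = 0.208
~B → ~~~B = min(1, 1 − 0.208 + 0.208) = min(1, 1.000) = 1.000
B ⊗ (~B → ~~~B) = max(0, 0.792 + 1.000 − 1) = max(0, 0.792) = 0.792
~A = 1 − 0.795 = 0.205
(B ⊗ (~B → ~~~B)) ↔ ~A = 1 − |0.792 − 0.205| = 1 − 0.587 = 0.413

0.413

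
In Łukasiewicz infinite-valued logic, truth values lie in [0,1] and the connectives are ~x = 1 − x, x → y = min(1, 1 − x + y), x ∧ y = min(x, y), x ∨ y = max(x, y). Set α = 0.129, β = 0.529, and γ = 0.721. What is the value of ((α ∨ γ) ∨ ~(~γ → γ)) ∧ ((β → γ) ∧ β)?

0.529

α ∨ γ = max(0.129, 0.721) = 0.721
~γ = 1 − 0.721 = 0.279
~γ → γ = min(1, 1 − 0.279 + 0.721) = min(1, 1.442) = 1.000
~(~γ → γ) = 1 − 1.000 = 0.000
(α ∨ γ) ∨ ~(~γ → γ) = max(0.721, 0.000) = 0.721
β → γ = min(1, 1 − 0.529 + 0.721) = min(1, 1.192) = 1.000
(β → γ) ∧ β = min(1.000, 0.529) = 0.529
((α ∨ γ) ∨ ~(~γ → γ)) ∧ ((β → γ) ∧ β) = min(0.721, 0.529) = 0.529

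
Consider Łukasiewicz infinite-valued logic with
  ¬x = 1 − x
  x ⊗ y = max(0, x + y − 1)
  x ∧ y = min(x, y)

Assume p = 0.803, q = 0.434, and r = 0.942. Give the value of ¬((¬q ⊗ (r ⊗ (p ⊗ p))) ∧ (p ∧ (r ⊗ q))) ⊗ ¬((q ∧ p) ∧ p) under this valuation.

¬q = 1 − 0.434 = 0.566
p ⊗ p = max(0, 0.803 + 0.803 − 1) = max(0, 0.606) = 0.606
r ⊗ (p ⊗ p) = max(0, 0.942 + 0.606 − 1) = max(0, 0.548) = 0.548
¬q ⊗ (r ⊗ (p ⊗ p)) = max(0, 0.566 + 0.548 − 1) = max(0, 0.114) = 0.114
r ⊗ q = max(0, 0.942 + 0.434 − 1) = max(0, 0.376) = 0.376
p ∧ (r ⊗ q) = min(0.803, 0.376) = 0.376
(¬q ⊗ (r ⊗ (p ⊗ p))) ∧ (p ∧ (r ⊗ q)) = min(0.114, 0.376) = 0.114
¬((¬q ⊗ (r ⊗ (p ⊗ p))) ∧ (p ∧ (r ⊗ q))) = 1 − 0.114 = 0.886
q ∧ p = min(0.434, 0.803) = 0.434
(q ∧ p) ∧ p = min(0.434, 0.803) = 0.434
¬((q ∧ p) ∧ p) = 1 − 0.434 = 0.566
¬((¬q ⊗ (r ⊗ (p ⊗ p))) ∧ (p ∧ (r ⊗ q))) ⊗ ¬((q ∧ p) ∧ p) = max(0, 0.886 + 0.566 − 1) = max(0, 0.452) = 0.452

0.452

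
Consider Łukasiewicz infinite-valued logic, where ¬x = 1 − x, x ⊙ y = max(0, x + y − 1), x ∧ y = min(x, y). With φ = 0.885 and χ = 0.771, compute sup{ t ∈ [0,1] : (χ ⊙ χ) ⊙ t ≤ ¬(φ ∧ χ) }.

χ ⊙ χ = max(0, 0.771 + 0.771 − 1) = max(0, 0.542) = 0.542
So the left factor is χ ⊙ χ = 0.542.
φ ∧ χ = min(0.885, 0.771) = 0.771
¬(φ ∧ χ) = 1 − 0.771 = 0.229
So the right-hand bound is ¬(φ ∧ χ) = 0.229.
The residuum of the Łukasiewicz t-norm gives the supremum: min(1, 1 − 0.542 + 0.229).
1 − 0.542 + 0.229 = 0.687, so t = min(1, 0.687) = 0.687.
Check: 0.542 ⊙ 0.687 = max(0, 0.229) = 0.229 ≤ 0.229.

0.687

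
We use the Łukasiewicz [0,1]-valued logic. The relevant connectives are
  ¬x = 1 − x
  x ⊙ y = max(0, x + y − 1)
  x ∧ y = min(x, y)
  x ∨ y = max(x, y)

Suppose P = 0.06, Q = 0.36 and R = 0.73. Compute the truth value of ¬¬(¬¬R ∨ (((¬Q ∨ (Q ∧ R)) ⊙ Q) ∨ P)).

¬R = 1 − 0.73 = 0.27
¬¬R = 1 − 0.27 = 0.73
¬Q = 1 − 0.36 = 0.64
Q ∧ R = min(0.36, 0.73) = 0.36
¬Q ∨ (Q ∧ R) = max(0.64, 0.36) = 0.64
(¬Q ∨ (Q ∧ R)) ⊙ Q = max(0, 0.64 + 0.36 − 1) = max(0, 0.00) = 0.00
((¬Q ∨ (Q ∧ R)) ⊙ Q) ∨ P = max(0.00, 0.06) = 0.06
¬¬R ∨ (((¬Q ∨ (Q ∧ R)) ⊙ Q) ∨ P) = max(0.73, 0.06) = 0.73
¬(¬¬R ∨ (((¬Q ∨ (Q ∧ R)) ⊙ Q) ∨ P)) = 1 − 0.73 = 0.27
¬¬(¬¬R ∨ (((¬Q ∨ (Q ∧ R)) ⊙ Q) ∨ P)) = 1 − 0.27 = 0.73

0.73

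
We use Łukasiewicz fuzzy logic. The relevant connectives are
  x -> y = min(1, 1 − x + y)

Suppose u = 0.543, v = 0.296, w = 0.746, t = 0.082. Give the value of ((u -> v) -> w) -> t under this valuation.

0.089

u -> v = min(1, 1 − 0.543 + 0.296) = min(1, 0.753) = 0.753
(u -> v) -> w = min(1, 1 − 0.753 + 0.746) = min(1, 0.993) = 0.993
((u -> v) -> w) -> t = min(1, 1 − 0.993 + 0.082) = min(1, 0.089) = 0.089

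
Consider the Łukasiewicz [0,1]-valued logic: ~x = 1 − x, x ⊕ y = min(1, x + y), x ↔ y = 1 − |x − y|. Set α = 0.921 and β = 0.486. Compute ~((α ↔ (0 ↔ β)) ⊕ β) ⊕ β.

0 ↔ β = 1 − |0.000 − 0.486| = 1 − 0.486 = 0.514
α ↔ (0 ↔ β) = 1 − |0.921 − 0.514| = 1 − 0.407 = 0.593
(α ↔ (0 ↔ β)) ⊕ β = min(1, 0.593 + 0.486) = min(1, 1.079) = 1.000
~((α ↔ (0 ↔ β)) ⊕ β) = 1 − 1.000 = 0.000
~((α ↔ (0 ↔ β)) ⊕ β) ⊕ β = min(1, 0.000 + 0.486) = min(1, 0.486) = 0.486

0.486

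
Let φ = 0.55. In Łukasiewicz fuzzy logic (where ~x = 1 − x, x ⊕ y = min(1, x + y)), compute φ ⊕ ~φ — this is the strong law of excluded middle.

1.00

~φ = 1 − 0.55 = 0.45
φ ⊕ ~φ = min(1, 0.55 + 0.45) = min(1, 1.00) = 1.00
(As expected: always 1 in Ł∞ since a ⊕ (1−a) = 1.)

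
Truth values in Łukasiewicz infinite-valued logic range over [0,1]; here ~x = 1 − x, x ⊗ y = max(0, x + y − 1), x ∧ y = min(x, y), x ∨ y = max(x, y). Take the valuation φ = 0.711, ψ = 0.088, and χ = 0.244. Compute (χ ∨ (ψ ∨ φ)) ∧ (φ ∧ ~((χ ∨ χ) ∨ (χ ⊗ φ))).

0.711

ψ ∨ φ = max(0.088, 0.711) = 0.711
χ ∨ (ψ ∨ φ) = max(0.244, 0.711) = 0.711
χ ∨ χ = max(0.244, 0.244) = 0.244
χ ⊗ φ = max(0, 0.244 + 0.711 − 1) = max(0, -0.045) = 0.000
(χ ∨ χ) ∨ (χ ⊗ φ) = max(0.244, 0.000) = 0.244
~((χ ∨ χ) ∨ (χ ⊗ φ)) = 1 − 0.244 = 0.756
φ ∧ ~((χ ∨ χ) ∨ (χ ⊗ φ)) = min(0.711, 0.756) = 0.711
(χ ∨ (ψ ∨ φ)) ∧ (φ ∧ ~((χ ∨ χ) ∨ (χ ⊗ φ))) = min(0.711, 0.711) = 0.711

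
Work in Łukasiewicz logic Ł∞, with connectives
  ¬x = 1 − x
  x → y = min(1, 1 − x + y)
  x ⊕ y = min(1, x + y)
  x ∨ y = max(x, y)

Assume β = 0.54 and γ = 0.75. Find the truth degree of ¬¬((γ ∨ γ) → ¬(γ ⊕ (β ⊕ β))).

γ ∨ γ = max(0.75, 0.75) = 0.75
β ⊕ β = min(1, 0.54 + 0.54) = min(1, 1.08) = 1.00
γ ⊕ (β ⊕ β) = min(1, 0.75 + 1.00) = min(1, 1.75) = 1.00
¬(γ ⊕ (β ⊕ β)) = 1 − 1.00 = 0.00
(γ ∨ γ) → ¬(γ ⊕ (β ⊕ β)) = min(1, 1 − 0.75 + 0.00) = min(1, 0.25) = 0.25
¬((γ ∨ γ) → ¬(γ ⊕ (β ⊕ β))) = 1 − 0.25 = 0.75
¬¬((γ ∨ γ) → ¬(γ ⊕ (β ⊕ β))) = 1 − 0.75 = 0.25

0.25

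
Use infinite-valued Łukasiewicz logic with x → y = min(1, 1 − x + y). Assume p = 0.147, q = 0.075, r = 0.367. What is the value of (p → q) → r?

p → q = min(1, 1 − 0.147 + 0.075) = min(1, 0.928) = 0.928
(p → q) → r = min(1, 1 − 0.928 + 0.367) = min(1, 0.439) = 0.439

0.439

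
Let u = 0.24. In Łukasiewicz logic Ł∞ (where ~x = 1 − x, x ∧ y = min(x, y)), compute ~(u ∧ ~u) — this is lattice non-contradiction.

0.76

~u = 1 − 0.24 = 0.76
u ∧ ~u = min(0.24, 0.76) = 0.24
~(u ∧ ~u) = 1 − 0.24 = 0.76
(The value 0.76 < 1 shows this instance is not satisfied; not a Ł∞-tautology — its value is 1 − min(a, 1−a).)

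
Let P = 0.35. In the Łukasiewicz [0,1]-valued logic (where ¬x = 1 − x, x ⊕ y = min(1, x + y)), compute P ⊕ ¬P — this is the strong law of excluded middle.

1.00

¬P = 1 − 0.35 = 0.65
P ⊕ ¬P = min(1, 0.35 + 0.65) = min(1, 1.00) = 1.00
(As expected: always 1 in Ł∞ since a ⊕ (1−a) = 1.)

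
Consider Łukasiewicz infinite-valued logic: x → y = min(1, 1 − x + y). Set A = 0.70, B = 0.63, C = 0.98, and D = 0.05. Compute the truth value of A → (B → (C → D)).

C → D = min(1, 1 − 0.98 + 0.05) = min(1, 0.07) = 0.07
B → (C → D) = min(1, 1 − 0.63 + 0.07) = min(1, 0.44) = 0.44
A → (B → (C → D)) = min(1, 1 − 0.70 + 0.44) = min(1, 0.74) = 0.74

0.74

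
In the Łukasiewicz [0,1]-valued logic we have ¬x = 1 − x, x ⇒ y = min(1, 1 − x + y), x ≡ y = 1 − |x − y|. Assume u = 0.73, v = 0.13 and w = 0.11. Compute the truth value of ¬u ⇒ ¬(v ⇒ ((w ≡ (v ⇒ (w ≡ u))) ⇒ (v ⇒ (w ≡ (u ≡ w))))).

0.73

¬u = 1 − 0.73 = 0.27
w ≡ u = 1 − |0.11 − 0.73| = 1 − 0.62 = 0.38
v ⇒ (w ≡ u) = min(1, 1 − 0.13 + 0.38) = min(1, 1.25) = 1.00
w ≡ (v ⇒ (w ≡ u)) = 1 − |0.11 − 1.00| = 1 − 0.89 = 0.11
u ≡ w = 1 − |0.73 − 0.11| = 1 − 0.62 = 0.38
w ≡ (u ≡ w) = 1 − |0.11 − 0.38| = 1 − 0.27 = 0.73
v ⇒ (w ≡ (u ≡ w)) = min(1, 1 − 0.13 + 0.73) = min(1, 1.60) = 1.00
(w ≡ (v ⇒ (w ≡ u))) ⇒ (v ⇒ (w ≡ (u ≡ w))) = min(1, 1 − 0.11 + 1.00) = min(1, 1.89) = 1.00
v ⇒ ((w ≡ (v ⇒ (w ≡ u))) ⇒ (v ⇒ (w ≡ (u ≡ w)))) = min(1, 1 − 0.13 + 1.00) = min(1, 1.87) = 1.00
¬(v ⇒ ((w ≡ (v ⇒ (w ≡ u))) ⇒ (v ⇒ (w ≡ (u ≡ w))))) = 1 − 1.00 = 0.00
¬u ⇒ ¬(v ⇒ ((w ≡ (v ⇒ (w ≡ u))) ⇒ (v ⇒ (w ≡ (u ≡ w))))) = min(1, 1 − 0.27 + 0.00) = min(1, 0.73) = 0.73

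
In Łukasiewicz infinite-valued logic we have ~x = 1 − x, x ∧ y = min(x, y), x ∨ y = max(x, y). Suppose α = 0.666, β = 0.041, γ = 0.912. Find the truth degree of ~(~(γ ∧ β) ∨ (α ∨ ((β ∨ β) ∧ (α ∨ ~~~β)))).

γ ∧ β = min(0.912, 0.041) = 0.041
~(γ ∧ β) = 1 − 0.041 = 0.959
β ∨ β = max(0.041, 0.041) = 0.041
~β = 1 − 0.041 = 0.959
~~β = 1 − 0.959 = 0.041
~~~β = 1 − 0.041 = 0.959
α ∨ ~~~β = max(0.666, 0.959) = 0.959
(β ∨ β) ∧ (α ∨ ~~~β) = min(0.041, 0.959) = 0.041
α ∨ ((β ∨ β) ∧ (α ∨ ~~~β)) = max(0.666, 0.041) = 0.666
~(γ ∧ β) ∨ (α ∨ ((β ∨ β) ∧ (α ∨ ~~~β))) = max(0.959, 0.666) = 0.959
~(~(γ ∧ β) ∨ (α ∨ ((β ∨ β) ∧ (α ∨ ~~~β)))) = 1 − 0.959 = 0.041

0.041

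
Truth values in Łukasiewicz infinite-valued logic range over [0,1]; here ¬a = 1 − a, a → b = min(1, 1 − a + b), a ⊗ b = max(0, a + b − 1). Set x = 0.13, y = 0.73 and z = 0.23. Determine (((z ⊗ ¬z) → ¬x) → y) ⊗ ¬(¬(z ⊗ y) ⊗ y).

0.00

¬z = 1 − 0.23 = 0.77
z ⊗ ¬z = max(0, 0.23 + 0.77 − 1) = max(0, 0.00) = 0.00
¬x = 1 − 0.13 = 0.87
(z ⊗ ¬z) → ¬x = min(1, 1 − 0.00 + 0.87) = min(1, 1.87) = 1.00
((z ⊗ ¬z) → ¬x) → y = min(1, 1 − 1.00 + 0.73) = min(1, 0.73) = 0.73
z ⊗ y = max(0, 0.23 + 0.73 − 1) = max(0, -0.04) = 0.00
¬(z ⊗ y) = 1 − 0.00 = 1.00
¬(z ⊗ y) ⊗ y = max(0, 1.00 + 0.73 − 1) = max(0, 0.73) = 0.73
¬(¬(z ⊗ y) ⊗ y) = 1 − 0.73 = 0.27
(((z ⊗ ¬z) → ¬x) → y) ⊗ ¬(¬(z ⊗ y) ⊗ y) = max(0, 0.73 + 0.27 − 1) = max(0, 0.00) = 0.00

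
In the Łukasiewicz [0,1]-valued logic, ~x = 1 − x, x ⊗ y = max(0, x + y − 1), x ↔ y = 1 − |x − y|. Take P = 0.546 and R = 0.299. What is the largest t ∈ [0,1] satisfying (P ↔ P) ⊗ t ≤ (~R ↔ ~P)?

P ↔ P = 1 − |0.546 − 0.546| = 1 − 0.000 = 1.000
So the left factor is P ↔ P = 1.000.
~R = 1 − 0.299 = 0.701
~P = 1 − 0.546 = 0.454
~R ↔ ~P = 1 − |0.701 − 0.454| = 1 − 0.247 = 0.753
So the right-hand bound is ~R ↔ ~P = 0.753.
The residuum of the Łukasiewicz t-norm gives the supremum: min(1, 1 − 1.000 + 0.753).
1 − 1.000 + 0.753 = 0.753, so t = min(1, 0.753) = 0.753.
Check: 1.000 ⊗ 0.753 = max(0, 0.753) = 0.753 ≤ 0.753.

0.753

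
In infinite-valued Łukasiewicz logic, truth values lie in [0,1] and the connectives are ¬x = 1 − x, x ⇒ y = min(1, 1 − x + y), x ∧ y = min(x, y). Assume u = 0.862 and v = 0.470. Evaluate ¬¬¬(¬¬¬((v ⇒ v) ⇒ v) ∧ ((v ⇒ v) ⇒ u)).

v ⇒ v = min(1, 1 − 0.470 + 0.470) = min(1, 1.000) = 1.000
(v ⇒ v) ⇒ v = min(1, 1 − 1.000 + 0.470) = min(1, 0.470) = 0.470
¬((v ⇒ v) ⇒ v) = 1 − 0.470 = 0.530
¬¬((v ⇒ v) ⇒ v) = 1 − 0.530 = 0.470
¬¬¬((v ⇒ v) ⇒ v) = 1 − 0.470 = 0.530
(v ⇒ v) ⇒ u = min(1, 1 − 1.000 + 0.862) = min(1, 0.862) = 0.862
¬¬¬((v ⇒ v) ⇒ v) ∧ ((v ⇒ v) ⇒ u) = min(0.530, 0.862) = 0.530
¬(¬¬¬((v ⇒ v) ⇒ v) ∧ ((v ⇒ v) ⇒ u)) = 1 − 0.530 = 0.470
¬¬(¬¬¬((v ⇒ v) ⇒ v) ∧ ((v ⇒ v) ⇒ u)) = 1 − 0.470 = 0.530
¬¬¬(¬¬¬((v ⇒ v) ⇒ v) ∧ ((v ⇒ v) ⇒ u)) = 1 − 0.530 = 0.470

0.470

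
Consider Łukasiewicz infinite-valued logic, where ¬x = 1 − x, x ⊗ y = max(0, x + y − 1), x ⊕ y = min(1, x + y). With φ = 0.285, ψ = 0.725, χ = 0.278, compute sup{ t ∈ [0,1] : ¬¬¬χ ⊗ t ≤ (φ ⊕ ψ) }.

1.000

¬χ = 1 − 0.278 = 0.722
¬¬χ = 1 − 0.722 = 0.278
¬¬¬χ = 1 − 0.278 = 0.722
So the left factor is ¬¬¬χ = 0.722.
φ ⊕ ψ = min(1, 0.285 + 0.725) = min(1, 1.010) = 1.000
So the right-hand bound is φ ⊕ ψ = 1.000.
The residuum of the Łukasiewicz t-norm gives the supremum: min(1, 1 − 0.722 + 1.000).
1 − 0.722 + 1.000 = 1.278, so t = min(1, 1.278) = 1.000.
Check: 0.722 ⊗ 1.000 = max(0, 0.722) = 0.722 ≤ 1.000.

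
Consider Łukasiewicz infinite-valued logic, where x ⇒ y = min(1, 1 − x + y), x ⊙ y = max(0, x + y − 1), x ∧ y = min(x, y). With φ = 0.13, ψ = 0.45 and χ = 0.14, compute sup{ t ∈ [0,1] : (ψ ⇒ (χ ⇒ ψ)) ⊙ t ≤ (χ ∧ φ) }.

0.13

χ ⇒ ψ = min(1, 1 − 0.14 + 0.45) = min(1, 1.31) = 1.00
ψ ⇒ (χ ⇒ ψ) = min(1, 1 − 0.45 + 1.00) = min(1, 1.55) = 1.00
So the left factor is ψ ⇒ (χ ⇒ ψ) = 1.00.
χ ∧ φ = min(0.14, 0.13) = 0.13
So the right-hand bound is χ ∧ φ = 0.13.
The residuum of the Łukasiewicz t-norm gives the supremum: min(1, 1 − 1.00 + 0.13).
1 − 1.00 + 0.13 = 0.13, so t = min(1, 0.13) = 0.13.
Check: 1.00 ⊙ 0.13 = max(0, 0.13) = 0.13 ≤ 0.13.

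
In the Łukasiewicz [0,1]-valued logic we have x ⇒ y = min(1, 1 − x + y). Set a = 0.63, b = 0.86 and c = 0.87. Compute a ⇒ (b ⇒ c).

1.00

b ⇒ c = min(1, 1 − 0.86 + 0.87) = min(1, 1.01) = 1.00
a ⇒ (b ⇒ c) = min(1, 1 − 0.63 + 1.00) = min(1, 1.37) = 1.00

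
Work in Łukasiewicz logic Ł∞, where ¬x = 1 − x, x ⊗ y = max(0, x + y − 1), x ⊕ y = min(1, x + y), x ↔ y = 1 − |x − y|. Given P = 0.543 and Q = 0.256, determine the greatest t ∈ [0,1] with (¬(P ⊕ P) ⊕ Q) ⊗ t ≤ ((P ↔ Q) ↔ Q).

P ⊕ P = min(1, 0.543 + 0.543) = min(1, 1.086) = 1.000
¬(P ⊕ P) = 1 − 1.000 = 0.000
¬(P ⊕ P) ⊕ Q = min(1, 0.000 + 0.256) = min(1, 0.256) = 0.256
So the left factor is ¬(P ⊕ P) ⊕ Q = 0.256.
P ↔ Q = 1 − |0.543 − 0.256| = 1 − 0.287 = 0.713
(P ↔ Q) ↔ Q = 1 − |0.713 − 0.256| = 1 − 0.457 = 0.543
So the right-hand bound is (P ↔ Q) ↔ Q = 0.543.
The residuum of the Łukasiewicz t-norm gives the supremum: min(1, 1 − 0.256 + 0.543).
1 − 0.256 + 0.543 = 1.287, so t = min(1, 1.287) = 1.000.
Check: 0.256 ⊗ 1.000 = max(0, 0.256) = 0.256 ≤ 0.543.

1.000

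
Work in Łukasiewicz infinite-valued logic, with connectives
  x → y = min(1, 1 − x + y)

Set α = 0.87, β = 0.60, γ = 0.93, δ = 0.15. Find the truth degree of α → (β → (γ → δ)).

γ → δ = min(1, 1 − 0.93 + 0.15) = min(1, 0.22) = 0.22
β → (γ → δ) = min(1, 1 − 0.60 + 0.22) = min(1, 0.62) = 0.62
α → (β → (γ → δ)) = min(1, 1 − 0.87 + 0.62) = min(1, 0.75) = 0.75

0.75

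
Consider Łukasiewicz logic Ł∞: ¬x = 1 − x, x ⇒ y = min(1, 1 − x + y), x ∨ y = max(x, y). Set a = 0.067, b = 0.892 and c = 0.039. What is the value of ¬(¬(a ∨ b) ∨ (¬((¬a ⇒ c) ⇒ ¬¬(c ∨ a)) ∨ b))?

0.108

a ∨ b = max(0.067, 0.892) = 0.892
¬(a ∨ b) = 1 − 0.892 = 0.108
¬a = 1 − 0.067 = 0.933
¬a ⇒ c = min(1, 1 − 0.933 + 0.039) = min(1, 0.106) = 0.106
c ∨ a = max(0.039, 0.067) = 0.067
¬(c ∨ a) = 1 − 0.067 = 0.933
¬¬(c ∨ a) = 1 − 0.933 = 0.067
(¬a ⇒ c) ⇒ ¬¬(c ∨ a) = min(1, 1 − 0.106 + 0.067) = min(1, 0.961) = 0.961
¬((¬a ⇒ c) ⇒ ¬¬(c ∨ a)) = 1 − 0.961 = 0.039
¬((¬a ⇒ c) ⇒ ¬¬(c ∨ a)) ∨ b = max(0.039, 0.892) = 0.892
¬(a ∨ b) ∨ (¬((¬a ⇒ c) ⇒ ¬¬(c ∨ a)) ∨ b) = max(0.108, 0.892) = 0.892
¬(¬(a ∨ b) ∨ (¬((¬a ⇒ c) ⇒ ¬¬(c ∨ a)) ∨ b)) = 1 − 0.892 = 0.108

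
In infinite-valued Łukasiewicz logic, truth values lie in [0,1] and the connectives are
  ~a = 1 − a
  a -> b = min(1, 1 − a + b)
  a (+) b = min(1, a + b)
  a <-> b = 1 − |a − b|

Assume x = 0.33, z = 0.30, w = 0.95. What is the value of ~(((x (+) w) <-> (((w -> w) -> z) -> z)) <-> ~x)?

x (+) w = min(1, 0.33 + 0.95) = min(1, 1.28) = 1.00
w -> w = min(1, 1 − 0.95 + 0.95) = min(1, 1.00) = 1.00
(w -> w) -> z = min(1, 1 − 1.00 + 0.30) = min(1, 0.30) = 0.30
((w -> w) -> z) -> z = min(1, 1 − 0.30 + 0.30) = min(1, 1.00) = 1.00
(x (+) w) <-> (((w -> w) -> z) -> z) = 1 − |1.00 − 1.00| = 1 − 0.00 = 1.00
~x = 1 − 0.33 = 0.67
((x (+) w) <-> (((w -> w) -> z) -> z)) <-> ~x = 1 − |1.00 − 0.67| = 1 − 0.33 = 0.67
~(((x (+) w) <-> (((w -> w) -> z) -> z)) <-> ~x) = 1 − 0.67 = 0.33

0.33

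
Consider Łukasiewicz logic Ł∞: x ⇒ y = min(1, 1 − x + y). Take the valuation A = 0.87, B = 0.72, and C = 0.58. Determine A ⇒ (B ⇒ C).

B ⇒ C = min(1, 1 − 0.72 + 0.58) = min(1, 0.86) = 0.86
A ⇒ (B ⇒ C) = min(1, 1 − 0.87 + 0.86) = min(1, 0.99) = 0.99

0.99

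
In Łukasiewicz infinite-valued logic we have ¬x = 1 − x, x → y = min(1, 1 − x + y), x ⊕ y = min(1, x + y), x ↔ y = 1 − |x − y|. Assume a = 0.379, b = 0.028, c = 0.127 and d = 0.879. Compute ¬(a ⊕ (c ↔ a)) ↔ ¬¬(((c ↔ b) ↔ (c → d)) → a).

c ↔ a = 1 − |0.127 − 0.379| = 1 − 0.252 = 0.748
a ⊕ (c ↔ a) = min(1, 0.379 + 0.748) = min(1, 1.127) = 1.000
¬(a ⊕ (c ↔ a)) = 1 − 1.000 = 0.000
c ↔ b = 1 − |0.127 − 0.028| = 1 − 0.099 = 0.901
c → d = min(1, 1 − 0.127 + 0.879) = min(1, 1.752) = 1.000
(c ↔ b) ↔ (c → d) = 1 − |0.901 − 1.000| = 1 − 0.099 = 0.901
((c ↔ b) ↔ (c → d)) → a = min(1, 1 − 0.901 + 0.379) = min(1, 0.478) = 0.478
¬(((c ↔ b) ↔ (c → d)) → a) = 1 − 0.478 = 0.522
¬¬(((c ↔ b) ↔ (c → d)) → a) = 1 − 0.522 = 0.478
¬(a ⊕ (c ↔ a)) ↔ ¬¬(((c ↔ b) ↔ (c → d)) → a) = 1 − |0.000 − 0.478| = 1 − 0.478 = 0.522

0.522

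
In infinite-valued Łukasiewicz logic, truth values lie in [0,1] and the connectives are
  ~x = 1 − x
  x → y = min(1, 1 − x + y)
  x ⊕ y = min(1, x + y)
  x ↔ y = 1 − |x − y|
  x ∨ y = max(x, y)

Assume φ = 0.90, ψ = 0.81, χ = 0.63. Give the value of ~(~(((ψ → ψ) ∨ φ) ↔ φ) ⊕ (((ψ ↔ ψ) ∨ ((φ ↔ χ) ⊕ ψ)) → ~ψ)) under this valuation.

ψ → ψ = min(1, 1 − 0.81 + 0.81) = min(1, 1.00) = 1.00
(ψ → ψ) ∨ φ = max(1.00, 0.90) = 1.00
((ψ → ψ) ∨ φ) ↔ φ = 1 − |1.00 − 0.90| = 1 − 0.10 = 0.90
~(((ψ → ψ) ∨ φ) ↔ φ) = 1 − 0.90 = 0.10
ψ ↔ ψ = 1 − |0.81 − 0.81| = 1 − 0.00 = 1.00
φ ↔ χ = 1 − |0.90 − 0.63| = 1 − 0.27 = 0.73
(φ ↔ χ) ⊕ ψ = min(1, 0.73 + 0.81) = min(1, 1.54) = 1.00
(ψ ↔ ψ) ∨ ((φ ↔ χ) ⊕ ψ) = max(1.00, 1.00) = 1.00
~ψ = 1 − 0.81 = 0.19
((ψ ↔ ψ) ∨ ((φ ↔ χ) ⊕ ψ)) → ~ψ = min(1, 1 − 1.00 + 0.19) = min(1, 0.19) = 0.19
~(((ψ → ψ) ∨ φ) ↔ φ) ⊕ (((ψ ↔ ψ) ∨ ((φ ↔ χ) ⊕ ψ)) → ~ψ) = min(1, 0.10 + 0.19) = min(1, 0.29) = 0.29
~(~(((ψ → ψ) ∨ φ) ↔ φ) ⊕ (((ψ ↔ ψ) ∨ ((φ ↔ χ) ⊕ ψ)) → ~ψ)) = 1 − 0.29 = 0.71

0.71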